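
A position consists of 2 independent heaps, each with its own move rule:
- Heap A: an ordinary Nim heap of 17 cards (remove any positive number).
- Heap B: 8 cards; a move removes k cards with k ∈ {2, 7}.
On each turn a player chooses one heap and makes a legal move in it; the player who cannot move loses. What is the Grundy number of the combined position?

Heap A is a plain Nim heap of size 17, so its Grundy value is 17.
Build the Grundy sequence for heap B with g(k) = mex{g(k−s) : s ∈ {2, 7}, s ≤ k}:
k:     0  1  2  3  4  5  6  7  8
g(k):  0  0  1  1  0  0  1  1  2
So g(8) = 2.
The value of a disjunctive sum is the nim-sum of the parts.
Combined value = 17 XOR 2 = 19.

19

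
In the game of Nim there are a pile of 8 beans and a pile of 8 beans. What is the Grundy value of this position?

Nim-sum: 8 XOR 8 = 0.

0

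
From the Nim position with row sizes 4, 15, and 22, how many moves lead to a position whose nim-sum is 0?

1

Write each in binary and XOR column by column:
  00100  (4)
  01111  (15)
  10110  (22)
  -----
  11101  (29)
The overall nim-sum is X = 29. A row of size p has a winning move iff p XOR X < p (reduce it to p XOR X).
  4: 4 XOR 29 = 25 ≥ 4 — no move.
  15: 15 XOR 29 = 18 ≥ 15 — no move.
  22: 22 XOR 29 = 11 < 22 — winning move (to 11).
That gives 1 winning move.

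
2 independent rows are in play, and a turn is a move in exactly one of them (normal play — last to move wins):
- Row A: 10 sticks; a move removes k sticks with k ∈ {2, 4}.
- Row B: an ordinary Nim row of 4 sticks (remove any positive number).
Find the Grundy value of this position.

6

Build the Grundy sequence for row A with g(k) = mex{g(k−s) : s ∈ {2, 4}, s ≤ k}:
g(0) = mex{} = 0
g(1) = mex{} = 0
g(2) = mex{0} = 1
g(3) = mex{0} = 1
g(4) = mex{0,1} = 2
g(5) = mex{0,1} = 2
g(6) = mex{1,2} = 0
g(7) = mex{1,2} = 0
g(8) = mex{0,2} = 1
g(9) = mex{0,2} = 1
g(10) = mex{0,1} = 2
So g(10) = 2.
Row B is a plain Nim row of size 4, so its Grundy value is 4.
By the Sprague-Grundy theorem, the Grundy value of a sum of independent games is the XOR of the component values.
Combined value = 2 XOR 4 = 6.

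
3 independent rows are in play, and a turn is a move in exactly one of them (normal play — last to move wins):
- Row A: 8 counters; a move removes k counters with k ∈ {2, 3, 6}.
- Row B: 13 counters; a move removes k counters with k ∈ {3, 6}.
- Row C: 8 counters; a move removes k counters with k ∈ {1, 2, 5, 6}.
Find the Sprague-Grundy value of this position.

Grundy values for row A (subtraction set {2, 3, 6}):
g(0) = mex{} = 0
g(1) = mex{} = 0
g(2) = mex{0} = 1
g(3) = mex{0} = 1
g(4) = mex{0,1} = 2
g(5) = mex{1} = 0
g(6) = mex{0,1,2} = 3
g(7) = mex{0,2} = 1
g(8) = mex{0,1,3} = 2
So g(8) = 2.
Build the Grundy sequence for row B with g(k) = mex{g(k−s) : s ∈ {3, 6}, s ≤ k}:
k:     0  1  2  3  4  5  6  7  8  9 10 11 12 13
g(k):  0  0  0  1  1  1  2  2  2  0  0  0  1  1
So g(13) = 1.
Build the Grundy sequence for row C with g(k) = mex{g(k−s) : s ∈ {1, 2, 5, 6}, s ≤ k}:
k:     0  1  2  3  4  5  6  7  8
g(k):  0  1  2  0  1  2  3  0  1
So g(8) = 1.
The value of a disjunctive sum is the nim-sum of the parts.
Combined value = 2 XOR 1 XOR 1 = 2.

2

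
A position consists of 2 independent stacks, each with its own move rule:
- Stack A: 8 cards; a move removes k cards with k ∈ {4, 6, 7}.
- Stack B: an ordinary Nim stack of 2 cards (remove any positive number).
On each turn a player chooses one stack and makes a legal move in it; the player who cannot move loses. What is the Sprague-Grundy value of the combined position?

0

Build the Grundy sequence for stack A with g(k) = mex{g(k−s) : s ∈ {4, 6, 7}, s ≤ k}:
g(0) = mex{} = 0
g(1) = mex{} = 0
g(2) = mex{} = 0
g(3) = mex{} = 0
g(4) = mex{0} = 1
g(5) = mex{0} = 1
g(6) = mex{0} = 1
g(7) = mex{0} = 1
g(8) = mex{0,1} = 2
So g(8) = 2.
Stack B is a plain Nim stack of size 2, so its Grundy value is 2.
By the Sprague-Grundy theorem, the Grundy value of a sum of independent games is the XOR of the component values.
Combined value = 2 XOR 2 = 0.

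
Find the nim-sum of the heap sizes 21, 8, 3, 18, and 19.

31

Bitwise XOR of the heap sizes:
  10101  (21)
  01000  (8)
  00011  (3)
  10010  (18)
  10011  (19)
  -----
  11111  (31)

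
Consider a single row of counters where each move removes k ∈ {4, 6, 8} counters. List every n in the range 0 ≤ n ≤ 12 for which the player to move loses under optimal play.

0, 1, 2, 3, 12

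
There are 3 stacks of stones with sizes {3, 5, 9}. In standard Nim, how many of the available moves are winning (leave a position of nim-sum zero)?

1

Nim-sum: 3 ^ 5 ^ 9 = 15.
The overall nim-sum is X = 15. A stack of size p has a winning move iff p XOR X < p (reduce it to p XOR X).
  3: 3 XOR 15 = 12 ≥ 3 — no move.
  5: 5 XOR 15 = 10 ≥ 5 — no move.
  9: 9 XOR 15 = 6 < 9 — winning move (to 6).
That gives 1 winning move.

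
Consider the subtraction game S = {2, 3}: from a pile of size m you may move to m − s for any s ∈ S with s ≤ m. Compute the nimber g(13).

1

Build the Grundy sequence with g(k) = mex{g(k−s) : s ∈ {2, 3}, s ≤ k}:
g(0) = mex{} = 0
g(1) = mex{} = 0
g(2) = mex{0} = 1
g(3) = mex{0} = 1
g(4) = mex{0,1} = 2
g(5) = mex{1} = 0
g(6) = mex{1,2} = 0
g(7) = mex{0,2} = 1
g(8) = mex{0} = 1
g(9) = mex{0,1} = 2
g(10) = mex{1} = 0
g(11) = mex{1,2} = 0
g(12) = mex{0,2} = 1
g(13) = mex{0} = 1
So g(13) = 1.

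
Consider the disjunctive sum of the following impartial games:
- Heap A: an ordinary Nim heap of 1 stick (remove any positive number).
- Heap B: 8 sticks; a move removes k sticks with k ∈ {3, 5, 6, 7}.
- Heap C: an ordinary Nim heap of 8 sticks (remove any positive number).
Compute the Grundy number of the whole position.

11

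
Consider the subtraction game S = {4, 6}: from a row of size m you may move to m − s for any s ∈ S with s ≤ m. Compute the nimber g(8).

Build the Grundy sequence with g(k) = mex{g(k−s) : s ∈ {4, 6}, s ≤ k}:
k:     0  1  2  3  4  5  6  7  8
g(k):  0  0  0  0  1  1  1  1  2
So g(8) = 2.

2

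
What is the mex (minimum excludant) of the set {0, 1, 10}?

2

The values 0, 1 are all present; 2 is the first non-negative integer missing from the set.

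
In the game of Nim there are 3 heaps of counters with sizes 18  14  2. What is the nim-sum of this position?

30

Nim-sum: 18 ^ 14 ^ 2 = 30.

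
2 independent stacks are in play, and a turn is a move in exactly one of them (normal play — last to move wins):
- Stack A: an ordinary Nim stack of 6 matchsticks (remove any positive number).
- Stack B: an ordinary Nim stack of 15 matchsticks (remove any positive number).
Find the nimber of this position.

9

Stack A is a plain Nim stack of size 6, so its Grundy value is 6.
Stack B is a plain Nim stack of size 15, so its Grundy value is 15.
The value of a disjunctive sum is the nim-sum of the parts.
Combined value = 6 ⊕ 15 = 9.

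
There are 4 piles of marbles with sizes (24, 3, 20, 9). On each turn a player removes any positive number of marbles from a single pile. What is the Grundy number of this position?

Compute the nim-sum pairwise:
24 XOR 3 = 27
27 XOR 20 = 15
15 XOR 9 = 6

6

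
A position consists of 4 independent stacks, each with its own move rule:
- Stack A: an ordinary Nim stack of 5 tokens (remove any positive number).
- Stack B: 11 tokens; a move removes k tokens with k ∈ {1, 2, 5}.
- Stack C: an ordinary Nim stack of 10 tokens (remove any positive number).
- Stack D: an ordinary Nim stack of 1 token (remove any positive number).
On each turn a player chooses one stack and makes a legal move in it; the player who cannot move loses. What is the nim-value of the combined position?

12

Stack A is a plain Nim stack of size 5, so its Grundy value is 5.
For stack B, compute g(0), g(1), … with moves {1, 2, 5}:
g(0) = mex{} = 0
g(1) = mex{0} = 1
g(2) = mex{0,1} = 2
g(3) = mex{1,2} = 0
g(4) = mex{0,2} = 1
g(5) = mex{0,1} = 2
g(6) = mex{1,2} = 0
g(7) = mex{0,2} = 1
g(8) = mex{0,1} = 2
g(9) = mex{1,2} = 0
g(10) = mex{0,2} = 1
g(11) = mex{0,1} = 2
So g(11) = 2.
Stack C is a plain Nim stack of size 10, so its Grundy value is 10.
Stack D is a plain Nim stack of size 1, so its Grundy value is 1.
By the Sprague-Grundy theorem, the Grundy value of a sum of independent games is the XOR of the component values.
Combined value = 5 XOR 2 XOR 10 XOR 1 = 12.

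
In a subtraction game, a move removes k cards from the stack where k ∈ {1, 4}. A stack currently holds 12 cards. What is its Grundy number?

0

Grundy values for subtraction set {1, 4}:
g(0) = mex{} = 0
g(1) = mex{0} = 1
g(2) = mex{1} = 0
g(3) = mex{0} = 1
g(4) = mex{0,1} = 2
g(5) = mex{1,2} = 0
g(6) = mex{0} = 1
g(7) = mex{1} = 0
g(8) = mex{0,2} = 1
g(9) = mex{0,1} = 2
g(10) = mex{1,2} = 0
g(11) = mex{0} = 1
g(12) = mex{1} = 0
So g(12) = 0.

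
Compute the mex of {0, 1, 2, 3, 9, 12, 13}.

4

The values 0, 1, 2, 3 are all present; 4 is the first non-negative integer missing from the set.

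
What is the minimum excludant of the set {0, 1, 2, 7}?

The values 0, 1, 2 are all present; 3 is the first non-negative integer missing from the set.

3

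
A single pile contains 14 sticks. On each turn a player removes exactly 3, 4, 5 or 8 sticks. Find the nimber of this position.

Build the Grundy sequence with g(k) = mex{g(k−s) : s ∈ {3, 4, 5, 8}, s ≤ k}:
k:     0  1  2  3  4  5  6  7  8  9 10 11 12 13 14
g(k):  0  0  0  1  1  1  2  2  2  3  3  0  0  0  1
So g(14) = 1.

1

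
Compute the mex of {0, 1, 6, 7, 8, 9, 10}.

The values 0, 1 are all present; 2 is the first non-negative integer missing from the set.

2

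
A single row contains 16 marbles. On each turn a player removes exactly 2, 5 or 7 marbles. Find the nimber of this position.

1

Compute g(0), g(1), … for moves {2, 5, 7}:
k:     0  1  2  3  4  5  6  7  8  9 10 11 12 13 14 15 16
g(k):  0  0  1  1  0  2  1  3  2  2  0  3  1  0  0  1  1
So g(16) = 1.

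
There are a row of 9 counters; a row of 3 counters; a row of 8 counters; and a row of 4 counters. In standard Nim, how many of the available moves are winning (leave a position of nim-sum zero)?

Write each in binary and XOR column by column:
  1001  (9)
  0011  (3)
  1000  (8)
  0100  (4)
  ----
  0110  (6)
The overall nim-sum is X = 6. A row of size p has a winning move iff p XOR X < p (reduce it to p XOR X).
  9: 9 XOR 6 = 15 ≥ 9 — no move.
  3: 3 XOR 6 = 5 ≥ 3 — no move.
  8: 8 XOR 6 = 14 ≥ 8 — no move.
  4: 4 XOR 6 = 2 < 4 — winning move (to 2).
That gives 1 winning move.

1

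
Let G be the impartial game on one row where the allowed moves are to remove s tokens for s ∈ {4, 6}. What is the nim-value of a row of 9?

2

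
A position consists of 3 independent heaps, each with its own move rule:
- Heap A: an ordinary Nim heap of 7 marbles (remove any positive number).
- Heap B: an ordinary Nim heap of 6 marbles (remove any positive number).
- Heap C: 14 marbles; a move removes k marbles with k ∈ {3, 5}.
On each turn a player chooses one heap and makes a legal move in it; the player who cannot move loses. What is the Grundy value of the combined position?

3

Heap A is a plain Nim heap of size 7, so its Grundy value is 7.
Heap B is a plain Nim heap of size 6, so its Grundy value is 6.
Build the Grundy sequence for heap C with g(k) = mex{g(k−s) : s ∈ {3, 5}, s ≤ k}:
g(0) = mex{} = 0
g(1) = mex{} = 0
g(2) = mex{} = 0
g(3) = mex{0} = 1
g(4) = mex{0} = 1
g(5) = mex{0} = 1
g(6) = mex{0,1} = 2
g(7) = mex{0,1} = 2
g(8) = mex{1} = 0
g(9) = mex{1,2} = 0
g(10) = mex{1,2} = 0
g(11) = mex{0,2} = 1
g(12) = mex{0,2} = 1
g(13) = mex{0} = 1
g(14) = mex{0,1} = 2
So g(14) = 2.
By the Sprague-Grundy theorem, the Grundy value of a sum of independent games is the XOR of the component values.
Combined value = 7 XOR 6 XOR 2 = 3.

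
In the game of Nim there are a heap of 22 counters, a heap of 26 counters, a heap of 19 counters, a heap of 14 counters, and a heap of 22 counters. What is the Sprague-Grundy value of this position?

Write each in binary and XOR column by column:
  10110  (22)
  11010  (26)
  10011  (19)
  01110  (14)
  10110  (22)
  -----
  00111  (7)

7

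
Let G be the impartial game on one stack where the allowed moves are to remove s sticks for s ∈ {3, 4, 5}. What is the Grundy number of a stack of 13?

Compute g(0), g(1), … for moves {3, 4, 5}:
g(0) = mex{} = 0
g(1) = mex{} = 0
g(2) = mex{} = 0
g(3) = mex{0} = 1
g(4) = mex{0} = 1
g(5) = mex{0} = 1
g(6) = mex{0,1} = 2
g(7) = mex{0,1} = 2
g(8) = mex{1} = 0
g(9) = mex{1,2} = 0
g(10) = mex{1,2} = 0
g(11) = mex{0,2} = 1
g(12) = mex{0,2} = 1
g(13) = mex{0} = 1
So g(13) = 1.

1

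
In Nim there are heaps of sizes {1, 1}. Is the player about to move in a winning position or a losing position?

Nim-sum: 1 XOR 1 = 0.
The nim-sum is 0, so this is a P-position: the player to move is in a losing position under optimal play.

Losing position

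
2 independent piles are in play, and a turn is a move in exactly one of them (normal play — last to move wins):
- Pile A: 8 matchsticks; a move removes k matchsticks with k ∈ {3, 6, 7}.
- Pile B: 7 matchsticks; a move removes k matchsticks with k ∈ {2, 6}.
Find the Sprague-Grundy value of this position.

3

Grundy values for pile A (subtraction set {3, 6, 7}):
g(0) = mex{} = 0
g(1) = mex{} = 0
g(2) = mex{} = 0
g(3) = mex{0} = 1
g(4) = mex{0} = 1
g(5) = mex{0} = 1
g(6) = mex{0,1} = 2
g(7) = mex{0,1} = 2
g(8) = mex{0,1} = 2
So g(8) = 2.
For pile B, compute g(0), g(1), … with moves {2, 6}:
g(0) = mex{} = 0
g(1) = mex{} = 0
g(2) = mex{0} = 1
g(3) = mex{0} = 1
g(4) = mex{1} = 0
g(5) = mex{1} = 0
g(6) = mex{0} = 1
g(7) = mex{0} = 1
So g(7) = 1.
The value of a disjunctive sum is the nim-sum of the parts.
Combined value = 2 XOR 1 = 3.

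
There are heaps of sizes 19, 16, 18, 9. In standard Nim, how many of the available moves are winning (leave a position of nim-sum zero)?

Nim-sum: 19 XOR 16 XOR 18 XOR 9 = 24.
The overall nim-sum is X = 24. A heap of size p has a winning move iff p XOR X < p (reduce it to p XOR X).
  19: 19 XOR 24 = 11 < 19 — winning move (to 11).
  16: 16 XOR 24 = 8 < 16 — winning move (to 8).
  18: 18 XOR 24 = 10 < 18 — winning move (to 10).
  9: 9 XOR 24 = 17 ≥ 9 — no move.
That gives 3 winning moves.

3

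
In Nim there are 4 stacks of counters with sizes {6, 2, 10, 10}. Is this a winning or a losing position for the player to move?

Nim-sum: 6 XOR 2 XOR 10 XOR 10 = 4.
The nim-sum is 4 ≠ 0, so this is an N-position: the player to move can win.

Winning position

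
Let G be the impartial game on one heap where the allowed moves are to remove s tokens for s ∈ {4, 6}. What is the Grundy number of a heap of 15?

1

Build the Grundy sequence with g(k) = mex{g(k−s) : s ∈ {4, 6}, s ≤ k}:
k:     0  1  2  3  4  5  6  7  8  9 10 11 12 13 14 15
g(k):  0  0  0  0  1  1  1  1  2  2  0  0  0  0  1  1
So g(15) = 1.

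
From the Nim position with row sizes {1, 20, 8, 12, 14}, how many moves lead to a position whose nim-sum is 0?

1

Nim-sum: 1 ^ 20 ^ 8 ^ 12 ^ 14 = 31.
The overall nim-sum is X = 31. A row of size p has a winning move iff p XOR X < p (reduce it to p XOR X).
  1: 1 XOR 31 = 30 ≥ 1 — no move.
  20: 20 XOR 31 = 11 < 20 — winning move (to 11).
  8: 8 XOR 31 = 23 ≥ 8 — no move.
  12: 12 XOR 31 = 19 ≥ 12 — no move.
  14: 14 XOR 31 = 17 ≥ 14 — no move.
That gives 1 winning move.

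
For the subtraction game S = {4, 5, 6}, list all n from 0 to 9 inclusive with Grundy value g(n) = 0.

0, 1, 2, 3

Grundy values for subtraction set {4, 5, 6}:
g(0) = mex{} = 0
g(1) = mex{} = 0
g(2) = mex{} = 0
g(3) = mex{} = 0
g(4) = mex{0} = 1
g(5) = mex{0} = 1
g(6) = mex{0} = 1
g(7) = mex{0} = 1
g(8) = mex{0,1} = 2
g(9) = mex{0,1} = 2
The P-positions (g = 0) in 0..9 are 0, 1, 2, 3.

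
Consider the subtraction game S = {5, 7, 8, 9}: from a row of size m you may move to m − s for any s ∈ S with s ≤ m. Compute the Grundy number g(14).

Compute g(0), g(1), … for moves {5, 7, 8, 9}:
g(0) = mex{} = 0
g(1) = mex{} = 0
g(2) = mex{} = 0
g(3) = mex{} = 0
g(4) = mex{} = 0
g(5) = mex{0} = 1
g(6) = mex{0} = 1
g(7) = mex{0} = 1
g(8) = mex{0} = 1
g(9) = mex{0} = 1
g(10) = mex{0,1} = 2
g(11) = mex{0,1} = 2
g(12) = mex{0,1} = 2
g(13) = mex{0,1} = 2
g(14) = mex{1} = 0
So g(14) = 0.

0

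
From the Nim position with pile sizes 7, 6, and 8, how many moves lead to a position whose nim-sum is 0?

1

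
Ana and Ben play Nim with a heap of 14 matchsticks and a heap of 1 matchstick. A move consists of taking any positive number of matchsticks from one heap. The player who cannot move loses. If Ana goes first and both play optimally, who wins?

Ana wins

In binary:
  1110  (14)
  0001  (1)
  ----
  1111  (15)
The nim-sum is 15 ≠ 0, so this is an N-position: the player to move can win; Ana has a winning move.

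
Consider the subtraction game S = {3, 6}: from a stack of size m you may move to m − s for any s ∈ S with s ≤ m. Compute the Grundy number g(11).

Build the Grundy sequence with g(k) = mex{g(k−s) : s ∈ {3, 6}, s ≤ k}:
g(0) = mex{} = 0
g(1) = mex{} = 0
g(2) = mex{} = 0
g(3) = mex{0} = 1
g(4) = mex{0} = 1
g(5) = mex{0} = 1
g(6) = mex{0,1} = 2
g(7) = mex{0,1} = 2
g(8) = mex{0,1} = 2
g(9) = mex{1,2} = 0
g(10) = mex{1,2} = 0
g(11) = mex{1,2} = 0
So g(11) = 0.

0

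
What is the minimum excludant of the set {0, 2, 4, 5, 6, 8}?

0 is in the set but 1 is not, so the mex is 1.

1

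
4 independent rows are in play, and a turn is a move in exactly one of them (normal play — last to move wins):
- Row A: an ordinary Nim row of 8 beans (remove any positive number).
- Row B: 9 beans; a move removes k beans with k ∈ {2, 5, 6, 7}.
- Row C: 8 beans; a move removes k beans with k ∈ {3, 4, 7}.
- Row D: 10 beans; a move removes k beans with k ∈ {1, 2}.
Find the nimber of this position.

9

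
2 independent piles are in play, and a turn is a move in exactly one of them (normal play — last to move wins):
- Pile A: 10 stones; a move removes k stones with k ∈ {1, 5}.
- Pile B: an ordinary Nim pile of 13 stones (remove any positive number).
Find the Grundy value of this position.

13

Build the Grundy sequence for pile A with g(k) = mex{g(k−s) : s ∈ {1, 5}, s ≤ k}:
k:     0  1  2  3  4  5  6  7  8  9 10
g(k):  0  1  0  1  0  1  0  1  0  1  0
So g(10) = 0.
Pile B is a plain Nim pile of size 13, so its Grundy value is 13.
By the Sprague-Grundy theorem, the Grundy value of a sum of independent games is the XOR of the component values.
Combined value = 0 XOR 13 = 13.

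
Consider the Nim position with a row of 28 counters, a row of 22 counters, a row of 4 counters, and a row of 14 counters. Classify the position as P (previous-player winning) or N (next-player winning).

P-position

Nim-sum: 28 XOR 22 XOR 4 XOR 14 = 0.
The nim-sum is 0, so this is a P-position: the player to move is in a losing position under optimal play.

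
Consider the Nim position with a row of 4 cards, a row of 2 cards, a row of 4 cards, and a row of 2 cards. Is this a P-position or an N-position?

Nim-sum: 4 ^ 2 ^ 4 ^ 2 = 0.
The nim-sum is 0, so this is a P-position: the player to move is in a losing position under optimal play.

P-position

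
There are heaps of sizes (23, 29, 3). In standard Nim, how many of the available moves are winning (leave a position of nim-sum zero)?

Nim-sum: 23 XOR 29 XOR 3 = 9.
The overall nim-sum is X = 9. A heap of size p has a winning move iff p XOR X < p (reduce it to p XOR X).
  23: 23 XOR 9 = 30 ≥ 23 — no move.
  29: 29 XOR 9 = 20 < 29 — winning move (to 20).
  3: 3 XOR 9 = 10 ≥ 3 — no move.
That gives 1 winning move.

1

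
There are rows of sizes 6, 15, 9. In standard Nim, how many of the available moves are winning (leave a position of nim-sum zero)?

0

Compute the nim-sum pairwise:
6 ⊕ 15 = 9
9 ⊕ 9 = 0
The nim-sum is already 0, so every move leaves a nonzero nim-sum — there are no winning moves.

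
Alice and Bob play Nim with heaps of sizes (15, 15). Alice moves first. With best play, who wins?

Bob wins

Nim-sum: 15 ^ 15 = 0.
The nim-sum is 0, so this is a P-position: the player to move is in a losing position under optimal play; Alice is about to move from it and so loses — Bob wins.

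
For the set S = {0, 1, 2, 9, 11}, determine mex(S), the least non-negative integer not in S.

The values 0, 1, 2 are all present; 3 is the first non-negative integer missing from the set.

3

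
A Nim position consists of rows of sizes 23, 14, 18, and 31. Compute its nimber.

Compute the nim-sum pairwise:
23 ^ 14 = 25
25 ^ 18 = 11
11 ^ 31 = 20

20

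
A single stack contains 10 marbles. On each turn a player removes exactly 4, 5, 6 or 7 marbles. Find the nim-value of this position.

2

Build the Grundy sequence with g(k) = mex{g(k−s) : s ∈ {4, 5, 6, 7}, s ≤ k}:
k:     0  1  2  3  4  5  6  7  8  9 10
g(k):  0  0  0  0  1  1  1  1  2  2  2
So g(10) = 2.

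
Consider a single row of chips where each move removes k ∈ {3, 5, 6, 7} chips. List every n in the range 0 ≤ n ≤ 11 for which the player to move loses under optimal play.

0, 1, 2, 10, 11

Compute g(0), g(1), … for moves {3, 5, 6, 7}:
g(0) = mex{} = 0
g(1) = mex{} = 0
g(2) = mex{} = 0
g(3) = mex{0} = 1
g(4) = mex{0} = 1
g(5) = mex{0} = 1
g(6) = mex{0,1} = 2
g(7) = mex{0,1} = 2
g(8) = mex{0,1} = 2
g(9) = mex{0,1,2} = 3
g(10) = mex{1,2} = 0
g(11) = mex{1,2} = 0
The P-positions (g = 0) in 0..11 are 0, 1, 2, 10, 11.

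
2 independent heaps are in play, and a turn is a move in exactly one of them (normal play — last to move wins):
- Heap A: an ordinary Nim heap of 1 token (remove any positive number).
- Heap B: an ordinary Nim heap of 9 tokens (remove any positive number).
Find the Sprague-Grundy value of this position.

8

Heap A is a plain Nim heap of size 1, so its Grundy value is 1.
Heap B is a plain Nim heap of size 9, so its Grundy value is 9.
By the Sprague-Grundy theorem, the Grundy value of a sum of independent games is the XOR of the component values.
Combined value = 1 XOR 9 = 8.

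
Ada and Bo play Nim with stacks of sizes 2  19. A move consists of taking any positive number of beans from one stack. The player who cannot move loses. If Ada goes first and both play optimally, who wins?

Ada wins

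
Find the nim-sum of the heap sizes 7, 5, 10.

Compute the nim-sum pairwise:
7 XOR 5 = 2
2 XOR 10 = 8

8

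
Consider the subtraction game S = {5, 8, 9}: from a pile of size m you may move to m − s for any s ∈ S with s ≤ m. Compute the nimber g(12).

Compute g(0), g(1), … for moves {5, 8, 9}:
g(0) = mex{} = 0
g(1) = mex{} = 0
g(2) = mex{} = 0
g(3) = mex{} = 0
g(4) = mex{} = 0
g(5) = mex{0} = 1
g(6) = mex{0} = 1
g(7) = mex{0} = 1
g(8) = mex{0} = 1
g(9) = mex{0} = 1
g(10) = mex{0,1} = 2
g(11) = mex{0,1} = 2
g(12) = mex{0,1} = 2
So g(12) = 2.

2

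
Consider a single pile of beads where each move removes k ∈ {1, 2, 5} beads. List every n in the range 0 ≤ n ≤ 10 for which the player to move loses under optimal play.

0, 3, 6, 9

Grundy values for subtraction set {1, 2, 5}:
k:     0  1  2  3  4  5  6  7  8  9 10
g(k):  0  1  2  0  1  2  0  1  2  0  1
The P-positions (g = 0) in 0..10 are 0, 3, 6, 9.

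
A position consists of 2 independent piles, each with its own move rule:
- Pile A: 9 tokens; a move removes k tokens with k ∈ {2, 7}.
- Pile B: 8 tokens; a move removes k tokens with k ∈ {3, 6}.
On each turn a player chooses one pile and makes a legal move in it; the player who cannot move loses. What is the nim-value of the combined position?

Build the Grundy sequence for pile A with g(k) = mex{g(k−s) : s ∈ {2, 7}, s ≤ k}:
k:     0  1  2  3  4  5  6  7  8  9
g(k):  0  0  1  1  0  0  1  1  2  0
So g(9) = 0.
For pile B, compute g(0), g(1), … with moves {3, 6}:
k:     0  1  2  3  4  5  6  7  8
g(k):  0  0  0  1  1  1  2  2  2
So g(8) = 2.
The value of a disjunctive sum is the nim-sum of the parts.
Combined value = 0 ⊕ 2 = 2.

2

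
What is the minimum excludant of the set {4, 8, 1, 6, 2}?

0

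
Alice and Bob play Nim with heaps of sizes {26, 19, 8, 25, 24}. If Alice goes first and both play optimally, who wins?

Write each in binary and XOR column by column:
  11010  (26)
  10011  (19)
  01000  (8)
  11001  (25)
  11000  (24)
  -----
  00000  (0)
The nim-sum is 0, so this is a P-position: the player to move is in a losing position under optimal play; Alice is about to move from it and so loses — Bob wins.

Bob wins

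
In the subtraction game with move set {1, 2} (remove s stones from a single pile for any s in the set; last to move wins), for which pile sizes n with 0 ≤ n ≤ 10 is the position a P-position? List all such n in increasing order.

0, 3, 6, 9

Grundy values for subtraction set {1, 2}:
g(0) = mex{} = 0
g(1) = mex{0} = 1
g(2) = mex{0,1} = 2
g(3) = mex{1,2} = 0
g(4) = mex{0,2} = 1
g(5) = mex{0,1} = 2
g(6) = mex{1,2} = 0
g(7) = mex{0,2} = 1
g(8) = mex{0,1} = 2
g(9) = mex{1,2} = 0
g(10) = mex{0,2} = 1
The P-positions (g = 0) in 0..10 are 0, 3, 6, 9.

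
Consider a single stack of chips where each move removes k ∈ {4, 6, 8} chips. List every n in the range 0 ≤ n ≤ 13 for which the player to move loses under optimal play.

Grundy values for subtraction set {4, 6, 8}:
g(0) = mex{} = 0
g(1) = mex{} = 0
g(2) = mex{} = 0
g(3) = mex{} = 0
g(4) = mex{0} = 1
g(5) = mex{0} = 1
g(6) = mex{0} = 1
g(7) = mex{0} = 1
g(8) = mex{0,1} = 2
g(9) = mex{0,1} = 2
g(10) = mex{0,1} = 2
g(11) = mex{0,1} = 2
g(12) = mex{1,2} = 0
g(13) = mex{1,2} = 0
The P-positions (g = 0) in 0..13 are 0, 1, 2, 3, 12, 13.

0, 1, 2, 3, 12, 13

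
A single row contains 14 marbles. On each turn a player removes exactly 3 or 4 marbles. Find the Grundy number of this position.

0

Build the Grundy sequence with g(k) = mex{g(k−s) : s ∈ {3, 4}, s ≤ k}:
g(0) = mex{} = 0
g(1) = mex{} = 0
g(2) = mex{} = 0
g(3) = mex{0} = 1
g(4) = mex{0} = 1
g(5) = mex{0} = 1
g(6) = mex{0,1} = 2
g(7) = mex{1} = 0
g(8) = mex{1} = 0
g(9) = mex{1,2} = 0
g(10) = mex{0,2} = 1
g(11) = mex{0} = 1
g(12) = mex{0} = 1
g(13) = mex{0,1} = 2
g(14) = mex{1} = 0
So g(14) = 0.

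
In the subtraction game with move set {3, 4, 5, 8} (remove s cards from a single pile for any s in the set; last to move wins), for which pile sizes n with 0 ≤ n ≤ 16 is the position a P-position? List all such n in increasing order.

0, 1, 2, 11, 12, 13

Grundy values for subtraction set {3, 4, 5, 8}:
k:     0  1  2  3  4  5  6  7  8  9 10 11 12 13 14 15 16
g(k):  0  0  0  1  1  1  2  2  2  3  3  0  0  0  1  1  1
The P-positions (g = 0) in 0..16 are 0, 1, 2, 11, 12, 13.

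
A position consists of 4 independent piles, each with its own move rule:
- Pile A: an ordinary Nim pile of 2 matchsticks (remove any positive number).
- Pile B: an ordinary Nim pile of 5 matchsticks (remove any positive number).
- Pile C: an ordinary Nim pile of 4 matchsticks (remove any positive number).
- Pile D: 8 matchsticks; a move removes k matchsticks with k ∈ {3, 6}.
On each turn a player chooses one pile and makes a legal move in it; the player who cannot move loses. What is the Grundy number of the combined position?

1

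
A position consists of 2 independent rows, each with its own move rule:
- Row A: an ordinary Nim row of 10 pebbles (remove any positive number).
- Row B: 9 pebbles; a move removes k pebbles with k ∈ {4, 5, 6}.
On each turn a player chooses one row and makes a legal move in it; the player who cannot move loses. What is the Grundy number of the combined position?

8

Row A is a plain Nim row of size 10, so its Grundy value is 10.
Grundy values for row B (subtraction set {4, 5, 6}):
g(0) = mex{} = 0
g(1) = mex{} = 0
g(2) = mex{} = 0
g(3) = mex{} = 0
g(4) = mex{0} = 1
g(5) = mex{0} = 1
g(6) = mex{0} = 1
g(7) = mex{0} = 1
g(8) = mex{0,1} = 2
g(9) = mex{0,1} = 2
So g(9) = 2.
By the Sprague-Grundy theorem, the Grundy value of a sum of independent games is the XOR of the component values.
Combined value = 10 XOR 2 = 8.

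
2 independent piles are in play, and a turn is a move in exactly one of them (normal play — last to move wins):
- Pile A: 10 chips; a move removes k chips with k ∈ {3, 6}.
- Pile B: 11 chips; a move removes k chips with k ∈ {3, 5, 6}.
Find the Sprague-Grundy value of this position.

Build the Grundy sequence for pile A with g(k) = mex{g(k−s) : s ∈ {3, 6}, s ≤ k}:
g(0) = mex{} = 0
g(1) = mex{} = 0
g(2) = mex{} = 0
g(3) = mex{0} = 1
g(4) = mex{0} = 1
g(5) = mex{0} = 1
g(6) = mex{0,1} = 2
g(7) = mex{0,1} = 2
g(8) = mex{0,1} = 2
g(9) = mex{1,2} = 0
g(10) = mex{1,2} = 0
So g(10) = 0.
Grundy values for pile B (subtraction set {3, 5, 6}):
k:     0  1  2  3  4  5  6  7  8  9 10 11
g(k):  0  0  0  1  1  1  2  2  2  0  0  0
So g(11) = 0.
By the Sprague-Grundy theorem, the Grundy value of a sum of independent games is the XOR of the component values.
Combined value = 0 XOR 0 = 0.

0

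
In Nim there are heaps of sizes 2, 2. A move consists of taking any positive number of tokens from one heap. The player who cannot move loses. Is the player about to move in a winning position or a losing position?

Compute the nim-sum pairwise:
2 ⊕ 2 = 0
The nim-sum is 0, so this is a P-position: the player to move is in a losing position under optimal play.

Losing position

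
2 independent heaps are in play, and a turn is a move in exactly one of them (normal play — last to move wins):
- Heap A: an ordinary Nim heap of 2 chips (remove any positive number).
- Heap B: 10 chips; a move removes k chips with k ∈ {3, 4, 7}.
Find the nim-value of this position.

2

Heap A is a plain Nim heap of size 2, so its Grundy value is 2.
For heap B, compute g(0), g(1), … with moves {3, 4, 7}:
g(0) = mex{} = 0
g(1) = mex{} = 0
g(2) = mex{} = 0
g(3) = mex{0} = 1
g(4) = mex{0} = 1
g(5) = mex{0} = 1
g(6) = mex{0,1} = 2
g(7) = mex{0,1} = 2
g(8) = mex{0,1} = 2
g(9) = mex{0,1,2} = 3
g(10) = mex{1,2} = 0
So g(10) = 0.
By the Sprague-Grundy theorem, the Grundy value of a sum of independent games is the XOR of the component values.
Combined value = 2 XOR 0 = 2.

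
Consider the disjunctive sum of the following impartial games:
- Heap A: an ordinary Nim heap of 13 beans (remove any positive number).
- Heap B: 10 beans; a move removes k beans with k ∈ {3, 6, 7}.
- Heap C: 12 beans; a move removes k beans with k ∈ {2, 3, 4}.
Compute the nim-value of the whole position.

13

Heap A is a plain Nim heap of size 13, so its Grundy value is 13.
Build the Grundy sequence for heap B with g(k) = mex{g(k−s) : s ∈ {3, 6, 7}, s ≤ k}:
g(0) = mex{} = 0
g(1) = mex{} = 0
g(2) = mex{} = 0
g(3) = mex{0} = 1
g(4) = mex{0} = 1
g(5) = mex{0} = 1
g(6) = mex{0,1} = 2
g(7) = mex{0,1} = 2
g(8) = mex{0,1} = 2
g(9) = mex{0,1,2} = 3
g(10) = mex{1,2} = 0
So g(10) = 0.
Grundy values for heap C (subtraction set {2, 3, 4}):
g(0) = mex{} = 0
g(1) = mex{} = 0
g(2) = mex{0} = 1
g(3) = mex{0} = 1
g(4) = mex{0,1} = 2
g(5) = mex{0,1} = 2
g(6) = mex{1,2} = 0
g(7) = mex{1,2} = 0
g(8) = mex{0,2} = 1
g(9) = mex{0,2} = 1
g(10) = mex{0,1} = 2
g(11) = mex{0,1} = 2
g(12) = mex{1,2} = 0
So g(12) = 0.
By the Sprague-Grundy theorem, the Grundy value of a sum of independent games is the XOR of the component values.
Combined value = 13 XOR 0 XOR 0 = 13.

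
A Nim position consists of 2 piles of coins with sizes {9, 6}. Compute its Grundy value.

Compute the nim-sum pairwise:
9 XOR 6 = 15

15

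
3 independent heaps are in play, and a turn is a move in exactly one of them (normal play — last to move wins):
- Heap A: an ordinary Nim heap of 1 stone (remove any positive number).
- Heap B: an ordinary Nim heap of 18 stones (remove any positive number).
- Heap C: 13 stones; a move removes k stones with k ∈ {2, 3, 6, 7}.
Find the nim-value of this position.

Heap A is a plain Nim heap of size 1, so its Grundy value is 1.
Heap B is a plain Nim heap of size 18, so its Grundy value is 18.
For heap C, compute g(0), g(1), … with moves {2, 3, 6, 7}:
k:     0  1  2  3  4  5  6  7  8  9 10 11 12 13
g(k):  0  0  1  1  2  0  3  1  2  0  0  1  1  2
So g(13) = 2.
The value of a disjunctive sum is the nim-sum of the parts.
Combined value = 1 XOR 18 XOR 2 = 17.

17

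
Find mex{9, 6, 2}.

0 is not in the set, so the mex is 0.

0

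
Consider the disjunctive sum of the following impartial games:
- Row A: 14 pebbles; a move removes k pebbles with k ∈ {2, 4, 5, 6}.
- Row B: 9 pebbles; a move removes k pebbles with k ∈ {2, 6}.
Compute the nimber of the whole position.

3

Grundy values for row A (subtraction set {2, 4, 5, 6}):
g(0) = mex{} = 0
g(1) = mex{} = 0
g(2) = mex{0} = 1
g(3) = mex{0} = 1
g(4) = mex{0,1} = 2
g(5) = mex{0,1} = 2
g(6) = mex{0,1,2} = 3
g(7) = mex{0,1,2} = 3
g(8) = mex{1,2,3} = 0
g(9) = mex{1,2,3} = 0
g(10) = mex{0,2,3} = 1
g(11) = mex{0,2,3} = 1
g(12) = mex{0,1,3} = 2
g(13) = mex{0,1,3} = 2
g(14) = mex{0,1,2} = 3
So g(14) = 3.
Grundy values for row B (subtraction set {2, 6}):
k:     0  1  2  3  4  5  6  7  8  9
g(k):  0  0  1  1  0  0  1  1  0  0
So g(9) = 0.
By the Sprague-Grundy theorem, the Grundy value of a sum of independent games is the XOR of the component values.
Combined value = 3 XOR 0 = 3.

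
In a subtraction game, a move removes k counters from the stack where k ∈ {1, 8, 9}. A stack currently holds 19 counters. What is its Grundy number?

1

Compute g(0), g(1), … for moves {1, 8, 9}:
k:     0  1  2  3  4  5  6  7  8  9 10 11 12 13 14 15 16 17 18 19
g(k):  0  1  0  1  0  1  0  1  2  3  2  3  2  3  2  3  0  1  0  1
So g(19) = 1.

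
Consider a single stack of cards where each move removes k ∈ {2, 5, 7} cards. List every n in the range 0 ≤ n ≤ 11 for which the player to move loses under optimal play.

0, 1, 4, 10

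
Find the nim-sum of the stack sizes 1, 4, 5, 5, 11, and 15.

1

In binary:
  0001  (1)
  0100  (4)
  0101  (5)
  0101  (5)
  1011  (11)
  1111  (15)
  ----
  0001  (1)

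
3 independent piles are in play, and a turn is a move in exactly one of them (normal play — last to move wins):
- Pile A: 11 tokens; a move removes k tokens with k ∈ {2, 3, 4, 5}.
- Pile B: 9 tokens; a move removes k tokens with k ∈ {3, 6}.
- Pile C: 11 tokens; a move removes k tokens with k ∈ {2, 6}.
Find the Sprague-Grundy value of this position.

3

Build the Grundy sequence for pile A with g(k) = mex{g(k−s) : s ∈ {2, 3, 4, 5}, s ≤ k}:
g(0) = mex{} = 0
g(1) = mex{} = 0
g(2) = mex{0} = 1
g(3) = mex{0} = 1
g(4) = mex{0,1} = 2
g(5) = mex{0,1} = 2
g(6) = mex{0,1,2} = 3
g(7) = mex{1,2} = 0
g(8) = mex{1,2,3} = 0
g(9) = mex{0,2,3} = 1
g(10) = mex{0,2,3} = 1
g(11) = mex{0,1,3} = 2
So g(11) = 2.
Build the Grundy sequence for pile B with g(k) = mex{g(k−s) : s ∈ {3, 6}, s ≤ k}:
g(0) = mex{} = 0
g(1) = mex{} = 0
g(2) = mex{} = 0
g(3) = mex{0} = 1
g(4) = mex{0} = 1
g(5) = mex{0} = 1
g(6) = mex{0,1} = 2
g(7) = mex{0,1} = 2
g(8) = mex{0,1} = 2
g(9) = mex{1,2} = 0
So g(9) = 0.
Build the Grundy sequence for pile C with g(k) = mex{g(k−s) : s ∈ {2, 6}, s ≤ k}:
g(0) = mex{} = 0
g(1) = mex{} = 0
g(2) = mex{0} = 1
g(3) = mex{0} = 1
g(4) = mex{1} = 0
g(5) = mex{1} = 0
g(6) = mex{0} = 1
g(7) = mex{0} = 1
g(8) = mex{1} = 0
g(9) = mex{1} = 0
g(10) = mex{0} = 1
g(11) = mex{0} = 1
So g(11) = 1.
The value of a disjunctive sum is the nim-sum of the parts.
Combined value = 2 XOR 0 XOR 1 = 3.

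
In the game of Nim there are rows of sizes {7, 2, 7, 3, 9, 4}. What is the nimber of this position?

12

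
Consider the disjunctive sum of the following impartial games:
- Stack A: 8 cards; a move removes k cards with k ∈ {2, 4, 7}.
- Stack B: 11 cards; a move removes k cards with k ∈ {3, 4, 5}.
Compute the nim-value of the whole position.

For stack A, compute g(0), g(1), … with moves {2, 4, 7}:
g(0) = mex{} = 0
g(1) = mex{} = 0
g(2) = mex{0} = 1
g(3) = mex{0} = 1
g(4) = mex{0,1} = 2
g(5) = mex{0,1} = 2
g(6) = mex{1,2} = 0
g(7) = mex{0,1,2} = 3
g(8) = mex{0,2} = 1
So g(8) = 1.
Grundy values for stack B (subtraction set {3, 4, 5}):
k:     0  1  2  3  4  5  6  7  8  9 10 11
g(k):  0  0  0  1  1  1  2  2  0  0  0  1
So g(11) = 1.
The value of a disjunctive sum is the nim-sum of the parts.
Combined value = 1 XOR 1 = 0.

0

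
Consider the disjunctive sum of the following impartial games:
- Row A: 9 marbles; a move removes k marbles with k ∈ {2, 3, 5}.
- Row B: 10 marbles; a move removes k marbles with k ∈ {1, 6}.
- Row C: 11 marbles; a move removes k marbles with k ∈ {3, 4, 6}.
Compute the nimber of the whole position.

0

For row A, compute g(0), g(1), … with moves {2, 3, 5}:
k:     0  1  2  3  4  5  6  7  8  9
g(k):  0  0  1  1  2  2  3  0  0  1
So g(9) = 1.
Grundy values for row B (subtraction set {1, 6}):
k:     0  1  2  3  4  5  6  7  8  9 10
g(k):  0  1  0  1  0  1  2  0  1  0  1
So g(10) = 1.
For row C, compute g(0), g(1), … with moves {3, 4, 6}:
k:     0  1  2  3  4  5  6  7  8  9 10 11
g(k):  0  0  0  1  1  1  2  2  2  0  0  0
So g(11) = 0.
By the Sprague-Grundy theorem, the Grundy value of a sum of independent games is the XOR of the component values.
Combined value = 1 ⊕ 1 ⊕ 0 = 0.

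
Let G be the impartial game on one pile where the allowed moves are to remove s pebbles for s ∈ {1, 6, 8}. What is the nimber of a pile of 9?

0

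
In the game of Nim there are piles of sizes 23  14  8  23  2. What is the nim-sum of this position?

Nim-sum: 23 XOR 14 XOR 8 XOR 23 XOR 2 = 4.

4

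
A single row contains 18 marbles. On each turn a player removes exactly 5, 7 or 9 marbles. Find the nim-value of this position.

0

Build the Grundy sequence with g(k) = mex{g(k−s) : s ∈ {5, 7, 9}, s ≤ k}:
k:     0  1  2  3  4  5  6  7  8  9 10 11 12 13 14 15 16 17 18
g(k):  0  0  0  0  0  1  1  1  1  1  2  2  2  2  0  0  0  0  0
So g(18) = 0.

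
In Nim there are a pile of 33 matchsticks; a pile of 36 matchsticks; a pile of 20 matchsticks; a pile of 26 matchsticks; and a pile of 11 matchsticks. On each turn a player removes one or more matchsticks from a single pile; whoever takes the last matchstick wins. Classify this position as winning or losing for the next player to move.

Compute the nim-sum pairwise:
33 XOR 36 = 5
5 XOR 20 = 17
17 XOR 26 = 11
11 XOR 11 = 0
The nim-sum is 0, so this is a P-position: the player to move is in a losing position under optimal play.

Losing position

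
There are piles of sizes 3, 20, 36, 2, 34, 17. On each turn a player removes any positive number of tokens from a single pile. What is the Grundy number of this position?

In binary:
  000011  (3)
  010100  (20)
  100100  (36)
  000010  (2)
  100010  (34)
  010001  (17)
  ------
  000010  (2)

2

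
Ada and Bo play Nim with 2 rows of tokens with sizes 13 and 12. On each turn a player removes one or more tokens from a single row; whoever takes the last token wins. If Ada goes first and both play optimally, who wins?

Compute the nim-sum pairwise:
13 ⊕ 12 = 1
The nim-sum is 1 ≠ 0, so this is an N-position: the player to move can win; Ada has a winning move.

Ada wins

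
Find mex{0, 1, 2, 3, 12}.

4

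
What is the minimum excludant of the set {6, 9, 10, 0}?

1

0 is in the set but 1 is not, so the mex is 1.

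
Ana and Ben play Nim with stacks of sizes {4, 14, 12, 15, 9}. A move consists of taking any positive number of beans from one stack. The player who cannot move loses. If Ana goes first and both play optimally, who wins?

Ben wins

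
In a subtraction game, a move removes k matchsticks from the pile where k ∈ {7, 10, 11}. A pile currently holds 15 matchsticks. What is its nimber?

2

Compute g(0), g(1), … for moves {7, 10, 11}:
k:     0  1  2  3  4  5  6  7  8  9 10 11 12 13 14 15
g(k):  0  0  0  0  0  0  0  1  1  1  1  1  1  1  2  2
So g(15) = 2.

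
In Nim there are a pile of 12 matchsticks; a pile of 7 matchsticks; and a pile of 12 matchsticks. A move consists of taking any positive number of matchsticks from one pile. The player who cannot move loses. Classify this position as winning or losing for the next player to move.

Winning position

Write each in binary and XOR column by column:
  1100  (12)
  0111  (7)
  1100  (12)
  ----
  0111  (7)
The nim-sum is 7 ≠ 0, so this is an N-position: the player to move can win.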